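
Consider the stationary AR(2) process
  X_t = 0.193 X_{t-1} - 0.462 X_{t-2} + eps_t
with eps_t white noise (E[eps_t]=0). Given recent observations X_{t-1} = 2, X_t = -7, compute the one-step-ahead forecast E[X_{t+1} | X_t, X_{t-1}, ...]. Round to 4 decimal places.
E[X_{t+1} \mid \mathcal F_t] = -2.2750

For an AR(p) model X_t = c + sum_i phi_i X_{t-i} + eps_t, the
one-step-ahead conditional mean is
  E[X_{t+1} | X_t, ...] = c + sum_i phi_i X_{t+1-i}.
Substitute known values:
  E[X_{t+1} | ...] = (0.193) * (-7) + (-0.462) * (2)
                   = -2.2750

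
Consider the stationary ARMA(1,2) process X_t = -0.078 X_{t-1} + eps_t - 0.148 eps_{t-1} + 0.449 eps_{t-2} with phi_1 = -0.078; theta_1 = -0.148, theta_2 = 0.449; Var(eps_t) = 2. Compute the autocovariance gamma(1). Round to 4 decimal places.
\gamma(1) = -0.6971

Multiply the model equation by X_{t-k} and take expectations. With theta_0 = psi_0 = 1 and psi_j the MA(infinity) weights, this gives
  gamma(k) - sum_i phi_i gamma(k-i) = c_k,
  c_k = sigma^2 * sum_{j=k..q} theta_j psi_{j-k}   (c_k = 0 for k > q),
using gamma(-m) = gamma(m).
psi-weights needed (psi_j = theta_j + sum_i phi_i psi_{j-i}):
  psi_1 = theta_1 + phi_1 = -0.148 + (-0.078) = -0.226
  psi_2 = theta_2 + phi_1 psi_1 = 0.449 + (-0.078)(-0.226) = 0.466628
Right-hand sides:
  c_0 = sigma^2 (1 + theta_1 psi_1 + theta_2 psi_2) = 2 * (1 + (-0.148)(-0.226) + (0.449)(0.466628)) = 2 * 1.242964 = 2.485928
  c_1 = sigma^2 (theta_1 + theta_2 psi_1) = 2 * (-0.148 + (0.449)(-0.226)) = -0.498948
  c_2 = sigma^2 theta_2 = 2 * (0.449) = 0.898
Equations for k = 0 and k = 1 (AR order 1):
  gamma(0) = phi_1 gamma(1) + c_0
  gamma(1) = phi_1 gamma(0) + c_1
Substituting the second into the first: gamma(0) (1 - phi_1^2) = c_0 + phi_1 c_1, so
  gamma(0) = (c_0 + phi_1 c_1) / (1 - phi_1^2) = (2.485928 + (-0.078)(-0.498948)) / (1 - (-0.078)^2) = 2.524846 / 0.993916 = 2.540301.
  gamma(1) = phi_1 gamma(0) + c_1 = (-0.078)(2.540301) + (-0.498948) = -0.697091.
Therefore gamma(1) = -0.6971 (to 4 decimal places).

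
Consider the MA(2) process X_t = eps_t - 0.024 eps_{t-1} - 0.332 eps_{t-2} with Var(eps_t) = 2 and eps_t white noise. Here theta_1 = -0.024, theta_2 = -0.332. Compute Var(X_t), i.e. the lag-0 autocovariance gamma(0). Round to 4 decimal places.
\gamma(0) = 2.2216

For an MA(q) process X_t = eps_t + sum_i theta_i eps_{t-i} with
Var(eps_t) = sigma^2, the variance is
  gamma(0) = sigma^2 * (1 + sum_i theta_i^2).
  sum_i theta_i^2 = (-0.024)^2 + (-0.332)^2 = 0.000576 + 0.110224 = 0.1108.
  gamma(0) = 2 * (1 + 0.1108) = 2 * 1.1108 = 2.2216.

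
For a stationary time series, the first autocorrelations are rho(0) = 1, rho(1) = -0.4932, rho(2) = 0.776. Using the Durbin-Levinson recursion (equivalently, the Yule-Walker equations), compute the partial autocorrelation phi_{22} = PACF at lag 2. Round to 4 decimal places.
\phi_{22} = 0.7040

The PACF at lag k is phi_{kk}, the last component of the solution
to the Yule-Walker system G_k phi = r_k where
  (G_k)_{ij} = rho(|i - j|), (r_k)_i = rho(i), i,j = 1..k.
Equivalently, Durbin-Levinson gives phi_{kk} iteratively:
  phi_{11} = rho(1)
  phi_{kk} = [rho(k) - sum_{j=1..k-1} phi_{k-1,j} rho(k-j)]
            / [1 - sum_{j=1..k-1} phi_{k-1,j} rho(j)],
  phi_{k,j} = phi_{k-1,j} - phi_{kk} phi_{k-1,k-j},  j = 1..k-1.
Step k = 1:
  phi_11 = rho(1) = -0.4932.
Step k = 2:
  phi_22 = [rho(2) - phi_11 rho(1)] / [1 - phi_11 rho(1)] = [0.776 - (-0.4932)(-0.4932)] / [1 - (-0.4932)(-0.4932)]
         = 0.53275376 / 0.75675376 = 0.704.
Therefore phi_{22} = 0.7040.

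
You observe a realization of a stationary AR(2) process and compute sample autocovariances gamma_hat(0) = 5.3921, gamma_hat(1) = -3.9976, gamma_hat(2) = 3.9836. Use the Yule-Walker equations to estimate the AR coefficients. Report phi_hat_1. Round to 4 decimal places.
\hat\phi_{1} = -0.4300

The Yule-Walker equations for an AR(p) process read, in matrix form,
  Gamma_p phi = r_p,   with   (Gamma_p)_{ij} = gamma(|i - j|),
                       (r_p)_i = gamma(i),   i,j = 1..p.
Substitute the sample gammas (Toeplitz matrix and right-hand side of size 2):
  Gamma_p = [[5.3921, -3.9976], [-3.9976, 5.3921]]
  r_p     = [-3.9976, 3.9836]
Written out:
  5.3921 phi_1 - 3.9976 phi_2 = -3.9976
  -3.9976 phi_1 + 5.3921 phi_2 = 3.9836
Solve by Cramer's rule:
  det = gamma(0)^2 - gamma(1)^2 = (5.3921)^2 - (-3.9976)^2 = 29.07474241 - 15.98080576 = 13.09393665
  phi_hat_1 = [gamma(1) gamma(0) - gamma(1) gamma(2)] / det = [(-3.9976)(5.3921) - (-3.9976)(3.9836)] / 13.09393665 = -5.6306196 / 13.09393665 = -0.43
  phi_hat_2 = [gamma(0) gamma(2) - gamma(1)^2] / det = [(5.3921)(3.9836) - (-3.9976)^2] / 13.09393665 = 5.4991638 / 13.09393665 = 0.42
So phi_hat = [-0.4300, 0.4200].
Therefore phi_hat_1 = -0.4300.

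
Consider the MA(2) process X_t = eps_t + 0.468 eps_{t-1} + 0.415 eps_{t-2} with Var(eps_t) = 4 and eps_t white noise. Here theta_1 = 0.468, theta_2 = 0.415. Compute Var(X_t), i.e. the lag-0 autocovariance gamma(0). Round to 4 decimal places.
\gamma(0) = 5.5650

For an MA(q) process X_t = eps_t + sum_i theta_i eps_{t-i} with
Var(eps_t) = sigma^2, the variance is
  gamma(0) = sigma^2 * (1 + sum_i theta_i^2).
  sum_i theta_i^2 = (0.468)^2 + (0.415)^2 = 0.219024 + 0.172225 = 0.391249.
  gamma(0) = 4 * (1 + 0.391249) = 4 * 1.391249 = 5.564996, which rounds to 5.5650.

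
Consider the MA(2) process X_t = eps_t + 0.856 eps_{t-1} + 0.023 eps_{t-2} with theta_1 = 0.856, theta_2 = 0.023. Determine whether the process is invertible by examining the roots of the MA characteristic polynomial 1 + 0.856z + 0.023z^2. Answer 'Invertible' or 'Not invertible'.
\text{Invertible}

The MA(q) characteristic polynomial is P(z) = 1 + 0.856z + 0.023z^2.
Invertibility requires all roots to lie outside the unit circle, i.e. |z| > 1 for every root.
Set 1 + (0.856) z + (0.023) z^2 = 0, i.e. a z^2 + b z + c = 0 with a = 0.023, b = 0.856, c = 1.
Discriminant D = b^2 - 4ac = (0.856)^2 - 4*(0.023)*1 = 0.732736 - (0.092) = 0.640736.
D >= 0, so the roots are real: z = (-b +/- sqrt(D)) / (2a) = (-0.856 +/- 0.80046) / (0.046).
  z_1 = (-0.856 + 0.80046) / (0.046) = -1.2074,   |z_1| = 1.2074.
  z_2 = (-0.856 - 0.80046) / (0.046) = -36.01,   |z_2| = 36.01.
Moduli of all roots: 1.2074, 36.0100.
All moduli strictly greater than 1? Yes.
Verdict: Invertible.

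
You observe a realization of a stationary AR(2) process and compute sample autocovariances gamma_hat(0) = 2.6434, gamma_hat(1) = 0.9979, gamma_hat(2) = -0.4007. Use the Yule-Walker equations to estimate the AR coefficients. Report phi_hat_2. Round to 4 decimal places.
\hat\phi_{2} = -0.3430

The Yule-Walker equations for an AR(p) process read, in matrix form,
  Gamma_p phi = r_p,   with   (Gamma_p)_{ij} = gamma(|i - j|),
                       (r_p)_i = gamma(i),   i,j = 1..p.
Substitute the sample gammas (Toeplitz matrix and right-hand side of size 2):
  Gamma_p = [[2.6434, 0.9979], [0.9979, 2.6434]]
  r_p     = [0.9979, -0.4007]
Written out:
  2.6434 phi_1 + 0.9979 phi_2 = 0.9979
  0.9979 phi_1 + 2.6434 phi_2 = -0.4007
Solve by Cramer's rule:
  det = gamma(0)^2 - gamma(1)^2 = (2.6434)^2 - (0.9979)^2 = 6.98756356 - 0.99580441 = 5.99175915
  phi_hat_1 = [gamma(1) gamma(0) - gamma(1) gamma(2)] / det = [(0.9979)(2.6434) - (0.9979)(-0.4007)] / 5.99175915 = 3.03770739 / 5.99175915 = 0.507
  phi_hat_2 = [gamma(0) gamma(2) - gamma(1)^2] / det = [(2.6434)(-0.4007) - (0.9979)^2] / 5.99175915 = -2.05501479 / 5.99175915 = -0.343
So phi_hat = [0.5070, -0.3430].
Therefore phi_hat_2 = -0.3430.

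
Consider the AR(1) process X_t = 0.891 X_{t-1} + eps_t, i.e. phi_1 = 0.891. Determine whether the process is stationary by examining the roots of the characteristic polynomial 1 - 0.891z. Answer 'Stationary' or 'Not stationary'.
\text{Stationary}

The AR(p) characteristic polynomial is P(z) = 1 - 0.891z.
Stationarity requires all roots to lie outside the unit circle, i.e. |z| > 1 for every root.
This is linear in z: 1 + (-0.891) z = 0  =>  z = -1/(-0.891) = 1.122334,  |z| = 1.122334.
Moduli of all roots: 1.1223.
All moduli strictly greater than 1? Yes.
Verdict: Stationary.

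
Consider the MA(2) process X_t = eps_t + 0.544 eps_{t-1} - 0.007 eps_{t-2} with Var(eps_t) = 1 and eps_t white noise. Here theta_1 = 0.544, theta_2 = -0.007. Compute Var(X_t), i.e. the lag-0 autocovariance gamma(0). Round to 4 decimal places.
\gamma(0) = 1.2960

For an MA(q) process X_t = eps_t + sum_i theta_i eps_{t-i} with
Var(eps_t) = sigma^2, the variance is
  gamma(0) = sigma^2 * (1 + sum_i theta_i^2).
  sum_i theta_i^2 = (0.544)^2 + (-0.007)^2 = 0.295936 + 0.000049 = 0.295985.
  gamma(0) = 1 * (1 + 0.295985) = 1 * 1.295985 = 1.295985, which rounds to 1.2960.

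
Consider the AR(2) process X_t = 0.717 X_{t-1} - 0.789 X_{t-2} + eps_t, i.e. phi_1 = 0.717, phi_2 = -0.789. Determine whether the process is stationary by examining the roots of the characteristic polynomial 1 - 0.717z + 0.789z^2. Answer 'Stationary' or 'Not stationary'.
\text{Stationary}

The AR(p) characteristic polynomial is P(z) = 1 - 0.717z + 0.789z^2.
Stationarity requires all roots to lie outside the unit circle, i.e. |z| > 1 for every root.
Set 1 + (-0.717) z + (0.789) z^2 = 0, i.e. a z^2 + b z + c = 0 with a = 0.789, b = -0.717, c = 1.
Discriminant D = b^2 - 4ac = (-0.717)^2 - 4*(0.789)*1 = 0.514089 - (3.156) = -2.641911.
D < 0, so the roots are the complex-conjugate pair z = (-b +/- i sqrt(-D)) / (2a) = 0.4544 +/- 1.03i.
For a conjugate pair |z|^2 = z * conj(z) = (product of roots) = c/a = 1/(0.789) = 1.267427, so |z| = sqrt(1.267427) = 1.1258 for both roots.
Moduli of all roots: 1.1258, 1.1258.
All moduli strictly greater than 1? Yes.
Verdict: Stationary.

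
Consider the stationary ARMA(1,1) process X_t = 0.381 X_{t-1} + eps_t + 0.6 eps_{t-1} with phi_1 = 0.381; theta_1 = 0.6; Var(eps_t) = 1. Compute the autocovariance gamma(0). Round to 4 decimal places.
\gamma(0) = 2.1258

Multiply the model equation by X_{t-k} and take expectations. With theta_0 = psi_0 = 1 and psi_j the MA(infinity) weights, this gives
  gamma(k) - sum_i phi_i gamma(k-i) = c_k,
  c_k = sigma^2 * sum_{j=k..q} theta_j psi_{j-k}   (c_k = 0 for k > q),
using gamma(-m) = gamma(m).
psi-weights needed (psi_j = theta_j + sum_i phi_i psi_{j-i}):
  psi_1 = theta_1 + phi_1 = 0.6 + (0.381) = 0.981
Right-hand sides:
  c_0 = sigma^2 (1 + theta_1 psi_1) = 1 * (1 + (0.6)(0.981)) = 1 * 1.5886 = 1.5886
  c_1 = sigma^2 theta_1 = 1 * (0.6) = 0.6
  c_2 = 0
Equations for k = 0 and k = 1 (AR order 1):
  gamma(0) = phi_1 gamma(1) + c_0
  gamma(1) = phi_1 gamma(0) + c_1
Substituting the second into the first: gamma(0) (1 - phi_1^2) = c_0 + phi_1 c_1, so
  gamma(0) = (c_0 + phi_1 c_1) / (1 - phi_1^2) = (1.5886 + (0.381)(0.6)) / (1 - (0.381)^2) = 1.8172 / 0.854839 = 2.12578.
Therefore gamma(0) = 2.1258 (to 4 decimal places).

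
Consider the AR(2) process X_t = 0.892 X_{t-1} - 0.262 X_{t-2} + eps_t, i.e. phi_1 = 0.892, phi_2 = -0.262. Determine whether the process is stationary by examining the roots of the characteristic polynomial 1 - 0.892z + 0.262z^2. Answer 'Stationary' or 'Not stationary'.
\text{Stationary}

The AR(p) characteristic polynomial is P(z) = 1 - 0.892z + 0.262z^2.
Stationarity requires all roots to lie outside the unit circle, i.e. |z| > 1 for every root.
Set 1 + (-0.892) z + (0.262) z^2 = 0, i.e. a z^2 + b z + c = 0 with a = 0.262, b = -0.892, c = 1.
Discriminant D = b^2 - 4ac = (-0.892)^2 - 4*(0.262)*1 = 0.795664 - (1.048) = -0.252336.
D < 0, so the roots are the complex-conjugate pair z = (-b +/- i sqrt(-D)) / (2a) = 1.7023 +/- 0.9586i.
For a conjugate pair |z|^2 = z * conj(z) = (product of roots) = c/a = 1/(0.262) = 3.816794, so |z| = sqrt(3.816794) = 1.9537 for both roots.
Moduli of all roots: 1.9537, 1.9537.
All moduli strictly greater than 1? Yes.
Verdict: Stationary.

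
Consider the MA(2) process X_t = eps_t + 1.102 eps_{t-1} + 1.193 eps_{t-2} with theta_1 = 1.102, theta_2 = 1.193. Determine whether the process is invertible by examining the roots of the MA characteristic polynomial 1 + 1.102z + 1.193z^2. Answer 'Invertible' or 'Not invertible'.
\text{Not invertible}

The MA(q) characteristic polynomial is P(z) = 1 + 1.102z + 1.193z^2.
Invertibility requires all roots to lie outside the unit circle, i.e. |z| > 1 for every root.
Set 1 + (1.102) z + (1.193) z^2 = 0, i.e. a z^2 + b z + c = 0 with a = 1.193, b = 1.102, c = 1.
Discriminant D = b^2 - 4ac = (1.102)^2 - 4*(1.193)*1 = 1.214404 - (4.772) = -3.557596.
D < 0, so the roots are the complex-conjugate pair z = (-b +/- i sqrt(-D)) / (2a) = -0.4619 +/- 0.7905i.
For a conjugate pair |z|^2 = z * conj(z) = (product of roots) = c/a = 1/(1.193) = 0.838223, so |z| = sqrt(0.838223) = 0.9155 for both roots.
Moduli of all roots: 0.9155, 0.9155.
All moduli strictly greater than 1? No.
Verdict: Not invertible.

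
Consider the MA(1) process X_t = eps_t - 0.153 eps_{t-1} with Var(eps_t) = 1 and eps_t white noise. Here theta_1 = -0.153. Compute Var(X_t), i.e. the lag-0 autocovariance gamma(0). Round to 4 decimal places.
\gamma(0) = 1.0234

For an MA(q) process X_t = eps_t + sum_i theta_i eps_{t-i} with
Var(eps_t) = sigma^2, the variance is
  gamma(0) = sigma^2 * (1 + sum_i theta_i^2).
  sum_i theta_i^2 = (-0.153)^2 = 0.023409.
  gamma(0) = 1 * (1 + 0.023409) = 1 * 1.023409 = 1.023409, which rounds to 1.0234.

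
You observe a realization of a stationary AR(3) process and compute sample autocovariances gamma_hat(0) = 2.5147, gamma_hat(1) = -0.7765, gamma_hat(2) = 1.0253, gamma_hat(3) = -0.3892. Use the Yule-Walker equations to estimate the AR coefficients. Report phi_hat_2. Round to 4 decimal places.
\hat\phi_{2} = 0.3540

The Yule-Walker equations for an AR(p) process read, in matrix form,
  Gamma_p phi = r_p,   with   (Gamma_p)_{ij} = gamma(|i - j|),
                       (r_p)_i = gamma(i),   i,j = 1..p.
Substitute the sample gammas (Toeplitz matrix and right-hand side of size 3):
  Gamma_p = [[2.5147, -0.7765, 1.0253], [-0.7765, 2.5147, -0.7765], [1.0253, -0.7765, 2.5147]]
  r_p     = [-0.7765, 1.0253, -0.3892]
Written out (R1..R3):
  (R1) 2.5147 phi_1 - 0.7765 phi_2 + 1.0253 phi_3 = -0.7765
  (R2) -0.7765 phi_1 + 2.5147 phi_2 - 0.7765 phi_3 = 1.0253
  (R3) 1.0253 phi_1 - 0.7765 phi_2 + 2.5147 phi_3 = -0.3892
Gaussian elimination:
  R2 <- R2 - (-0.7765/2.5147) R1 = R2 - (-0.308784) R1:  2.274929 phi_2 - 0.459903 phi_3 = 0.785529
  R3 <- R3 - (1.0253/2.5147) R1 = R3 - (0.407723) R1:  -0.459903 phi_2 + 2.096662 phi_3 = -0.072603
  R3 <- R3 - (-0.459903/2.274929) R2 = R3 - (-0.202162) R2:  2.003687 phi_3 = 0.0862
Back-substitution:
  phi_hat_3 = 0.0862 / 2.003687 = 0.043021
  phi_hat_2 = (0.785529 - (-0.459903)(0.043021)) / 2.274929 = 0.353995
  phi_hat_1 = (-0.7765 - (-0.7765)(0.353995) - (1.0253)(0.043021)) / 2.5147 = -0.217017
So phi_hat = [-0.2170, 0.3540, 0.0430].
Therefore phi_hat_2 = 0.3540.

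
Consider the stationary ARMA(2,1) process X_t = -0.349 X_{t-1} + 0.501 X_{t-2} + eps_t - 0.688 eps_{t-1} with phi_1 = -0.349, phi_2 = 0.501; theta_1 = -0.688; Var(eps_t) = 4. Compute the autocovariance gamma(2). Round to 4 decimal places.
\gamma(2) = 20.8974

Multiply the model equation by X_{t-k} and take expectations. With theta_0 = psi_0 = 1 and psi_j the MA(infinity) weights, this gives
  gamma(k) - sum_i phi_i gamma(k-i) = c_k,
  c_k = sigma^2 * sum_{j=k..q} theta_j psi_{j-k}   (c_k = 0 for k > q),
using gamma(-m) = gamma(m).
psi-weights needed (psi_j = theta_j + sum_i phi_i psi_{j-i}):
  psi_1 = theta_1 + phi_1 = -0.688 + (-0.349) = -1.037
Right-hand sides:
  c_0 = sigma^2 (1 + theta_1 psi_1) = 4 * (1 + (-0.688)(-1.037)) = 4 * 1.713456 = 6.853824
  c_1 = sigma^2 theta_1 = 4 * (-0.688) = -2.752
  c_2 = 0
Equations for k = 0, 1, 2 (AR order 2, c_2 = 0):
  (E0) gamma(0) = phi_1 gamma(1) + phi_2 gamma(2) + c_0
  (E1) gamma(1) = phi_1 gamma(0) + phi_2 gamma(1) + c_1
  (E2) gamma(2) = phi_1 gamma(1) + phi_2 gamma(0)
From (E1): gamma(1) = A gamma(0) + B with
  A = phi_1 / (1 - phi_2) = -0.349 / 0.499 = -0.699399,   B = c_1 / (1 - phi_2) = -2.752 / 0.499 = -5.51503.
Insert (E2) into (E0): gamma(0) (1 - phi_2^2) = phi_1 (1 + phi_2) gamma(1) + c_0.
  phi_1 (1 + phi_2) = (-0.349)(1.501) = -0.523849,   1 - phi_2^2 = 0.748999.
Replace gamma(1) by A gamma(0) + B and collect gamma(0):
  gamma(0) [0.748999 - (-0.523849)(-0.699399)] = (-0.523849)(-5.51503) + 6.853824
  gamma(0) * 0.38262 = 9.742867
  gamma(0) = 9.742867 / 0.38262 = 25.463583.
  gamma(1) = A gamma(0) + B = (-0.699399)(25.463583) + (-5.51503) = -23.324229.
  gamma(2) = phi_1 gamma(1) + phi_2 gamma(0) = (-0.349)(-23.324229) + (0.501)(25.463583) = 20.897411.
Therefore gamma(2) = 20.8974 (to 4 decimal places).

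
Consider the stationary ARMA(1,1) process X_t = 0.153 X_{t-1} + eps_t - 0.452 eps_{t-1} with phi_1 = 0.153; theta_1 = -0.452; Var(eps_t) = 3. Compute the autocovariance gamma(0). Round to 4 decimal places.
\gamma(0) = 3.2746

Multiply the model equation by X_{t-k} and take expectations. With theta_0 = psi_0 = 1 and psi_j the MA(infinity) weights, this gives
  gamma(k) - sum_i phi_i gamma(k-i) = c_k,
  c_k = sigma^2 * sum_{j=k..q} theta_j psi_{j-k}   (c_k = 0 for k > q),
using gamma(-m) = gamma(m).
psi-weights needed (psi_j = theta_j + sum_i phi_i psi_{j-i}):
  psi_1 = theta_1 + phi_1 = -0.452 + (0.153) = -0.299
Right-hand sides:
  c_0 = sigma^2 (1 + theta_1 psi_1) = 3 * (1 + (-0.452)(-0.299)) = 3 * 1.135148 = 3.405444
  c_1 = sigma^2 theta_1 = 3 * (-0.452) = -1.356
  c_2 = 0
Equations for k = 0 and k = 1 (AR order 1):
  gamma(0) = phi_1 gamma(1) + c_0
  gamma(1) = phi_1 gamma(0) + c_1
Substituting the second into the first: gamma(0) (1 - phi_1^2) = c_0 + phi_1 c_1, so
  gamma(0) = (c_0 + phi_1 c_1) / (1 - phi_1^2) = (3.405444 + (0.153)(-1.356)) / (1 - (0.153)^2) = 3.197976 / 0.976591 = 3.274632.
Therefore gamma(0) = 3.2746 (to 4 decimal places).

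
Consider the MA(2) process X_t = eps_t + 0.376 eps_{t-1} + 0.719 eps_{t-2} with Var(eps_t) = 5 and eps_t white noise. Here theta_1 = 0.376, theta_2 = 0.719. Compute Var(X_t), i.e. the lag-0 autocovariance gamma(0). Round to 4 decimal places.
\gamma(0) = 8.2917

For an MA(q) process X_t = eps_t + sum_i theta_i eps_{t-i} with
Var(eps_t) = sigma^2, the variance is
  gamma(0) = sigma^2 * (1 + sum_i theta_i^2).
  sum_i theta_i^2 = (0.376)^2 + (0.719)^2 = 0.141376 + 0.516961 = 0.658337.
  gamma(0) = 5 * (1 + 0.658337) = 5 * 1.658337 = 8.291685, which rounds to 8.2917.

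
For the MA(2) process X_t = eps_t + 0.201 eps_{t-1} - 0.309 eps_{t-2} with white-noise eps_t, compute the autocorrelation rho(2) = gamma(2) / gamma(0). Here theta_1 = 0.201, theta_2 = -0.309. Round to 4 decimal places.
\rho(2) = -0.2720

For an MA(q) process with theta_0 = 1, the autocovariance is
  gamma(k) = sigma^2 * sum_{i=0..q-k} theta_i * theta_{i+k},
and rho(k) = gamma(k) / gamma(0). Sigma^2 cancels.
  numerator   = (1)*(-0.309) = -0.309.
  denominator = (1)^2 + (0.201)^2 + (-0.309)^2 = 1.135882.
  rho(2) = -0.309 / 1.135882 = -0.2720.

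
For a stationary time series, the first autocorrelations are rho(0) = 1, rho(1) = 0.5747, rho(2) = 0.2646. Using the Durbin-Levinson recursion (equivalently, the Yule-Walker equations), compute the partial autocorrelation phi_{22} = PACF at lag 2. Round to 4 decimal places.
\phi_{22} = -0.0981

The PACF at lag k is phi_{kk}, the last component of the solution
to the Yule-Walker system G_k phi = r_k where
  (G_k)_{ij} = rho(|i - j|), (r_k)_i = rho(i), i,j = 1..k.
Equivalently, Durbin-Levinson gives phi_{kk} iteratively:
  phi_{11} = rho(1)
  phi_{kk} = [rho(k) - sum_{j=1..k-1} phi_{k-1,j} rho(k-j)]
            / [1 - sum_{j=1..k-1} phi_{k-1,j} rho(j)],
  phi_{k,j} = phi_{k-1,j} - phi_{kk} phi_{k-1,k-j},  j = 1..k-1.
Step k = 1:
  phi_11 = rho(1) = 0.5747.
Step k = 2:
  phi_22 = [rho(2) - phi_11 rho(1)] / [1 - phi_11 rho(1)] = [0.2646 - (0.5747)(0.5747)] / [1 - (0.5747)(0.5747)]
         = -0.06568009 / 0.66971991 = -0.0981.
Therefore phi_{22} = -0.0981.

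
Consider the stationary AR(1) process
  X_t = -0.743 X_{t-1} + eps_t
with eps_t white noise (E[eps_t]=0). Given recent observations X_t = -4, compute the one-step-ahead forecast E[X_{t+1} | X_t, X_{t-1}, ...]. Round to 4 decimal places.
E[X_{t+1} \mid \mathcal F_t] = 2.9720

For an AR(p) model X_t = c + sum_i phi_i X_{t-i} + eps_t, the
one-step-ahead conditional mean is
  E[X_{t+1} | X_t, ...] = c + sum_i phi_i X_{t+1-i}.
Substitute known values:
  E[X_{t+1} | ...] = (-0.743) * (-4)
                   = 2.9720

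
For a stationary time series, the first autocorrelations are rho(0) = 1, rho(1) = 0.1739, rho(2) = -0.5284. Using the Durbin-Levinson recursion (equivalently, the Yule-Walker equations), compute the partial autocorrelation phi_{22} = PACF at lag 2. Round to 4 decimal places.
\phi_{22} = -0.5761

The PACF at lag k is phi_{kk}, the last component of the solution
to the Yule-Walker system G_k phi = r_k where
  (G_k)_{ij} = rho(|i - j|), (r_k)_i = rho(i), i,j = 1..k.
Equivalently, Durbin-Levinson gives phi_{kk} iteratively:
  phi_{11} = rho(1)
  phi_{kk} = [rho(k) - sum_{j=1..k-1} phi_{k-1,j} rho(k-j)]
            / [1 - sum_{j=1..k-1} phi_{k-1,j} rho(j)],
  phi_{k,j} = phi_{k-1,j} - phi_{kk} phi_{k-1,k-j},  j = 1..k-1.
Step k = 1:
  phi_11 = rho(1) = 0.1739.
Step k = 2:
  phi_22 = [rho(2) - phi_11 rho(1)] / [1 - phi_11 rho(1)] = [-0.5284 - (0.1739)(0.1739)] / [1 - (0.1739)(0.1739)]
         = -0.55864121 / 0.96975879 = -0.5761.
Therefore phi_{22} = -0.5761.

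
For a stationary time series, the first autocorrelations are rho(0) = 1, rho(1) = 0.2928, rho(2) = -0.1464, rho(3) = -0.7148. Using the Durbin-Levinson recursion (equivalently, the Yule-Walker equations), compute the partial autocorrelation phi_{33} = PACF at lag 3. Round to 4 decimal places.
\phi_{33} = -0.6859

The PACF at lag k is phi_{kk}, the last component of the solution
to the Yule-Walker system G_k phi = r_k where
  (G_k)_{ij} = rho(|i - j|), (r_k)_i = rho(i), i,j = 1..k.
Equivalently, Durbin-Levinson gives phi_{kk} iteratively:
  phi_{11} = rho(1)
  phi_{kk} = [rho(k) - sum_{j=1..k-1} phi_{k-1,j} rho(k-j)]
            / [1 - sum_{j=1..k-1} phi_{k-1,j} rho(j)],
  phi_{k,j} = phi_{k-1,j} - phi_{kk} phi_{k-1,k-j},  j = 1..k-1.
Step k = 1:
  phi_11 = rho(1) = 0.2928.
Step k = 2:
  phi_22 = [rho(2) - phi_11 rho(1)] / [1 - phi_11 rho(1)] = [-0.1464 - (0.2928)(0.2928)] / [1 - (0.2928)(0.2928)]
         = -0.23213184 / 0.91426816 = -0.253899.
  Update: phi_21 = phi_11 - phi_22 phi_11 = 0.2928 - (-0.253899)(0.2928) = 0.367142.
Step k = 3:
  phi_33 = [rho(3) - phi_21 rho(2) - phi_22 rho(1)] / [1 - phi_21 rho(1) - phi_22 rho(2)]
    numerator   = -0.7148 - (0.367142)(-0.1464) - (-0.253899)(0.2928) = -0.58670881
    denominator = 1 - (0.367142)(0.2928) - (-0.253899)(-0.1464) = 0.8553301
  phi_33 = -0.58670881 / 0.8553301 = -0.6859.
Therefore phi_{33} = -0.6859.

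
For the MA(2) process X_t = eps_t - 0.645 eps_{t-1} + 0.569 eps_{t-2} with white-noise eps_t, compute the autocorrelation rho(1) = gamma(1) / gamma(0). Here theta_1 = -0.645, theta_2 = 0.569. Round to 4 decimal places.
\rho(1) = -0.5817

For an MA(q) process with theta_0 = 1, the autocovariance is
  gamma(k) = sigma^2 * sum_{i=0..q-k} theta_i * theta_{i+k},
and rho(k) = gamma(k) / gamma(0). Sigma^2 cancels.
  numerator   = (1)*(-0.645) + (-0.645)*(0.569) = -1.012005.
  denominator = (1)^2 + (-0.645)^2 + (0.569)^2 = 1.739786.
  rho(1) = -1.012005 / 1.739786 = -0.5817.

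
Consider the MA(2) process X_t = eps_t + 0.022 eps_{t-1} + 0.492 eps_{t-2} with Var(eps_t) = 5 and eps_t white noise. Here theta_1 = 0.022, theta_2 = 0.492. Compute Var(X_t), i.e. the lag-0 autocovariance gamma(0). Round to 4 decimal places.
\gamma(0) = 6.2127

For an MA(q) process X_t = eps_t + sum_i theta_i eps_{t-i} with
Var(eps_t) = sigma^2, the variance is
  gamma(0) = sigma^2 * (1 + sum_i theta_i^2).
  sum_i theta_i^2 = (0.022)^2 + (0.492)^2 = 0.000484 + 0.242064 = 0.242548.
  gamma(0) = 5 * (1 + 0.242548) = 5 * 1.242548 = 6.21274, which rounds to 6.2127.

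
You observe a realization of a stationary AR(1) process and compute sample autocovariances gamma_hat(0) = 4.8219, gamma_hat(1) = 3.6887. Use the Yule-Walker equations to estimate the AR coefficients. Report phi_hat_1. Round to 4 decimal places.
\hat\phi_{1} = 0.7650

The Yule-Walker equations for an AR(p) process read, in matrix form,
  Gamma_p phi = r_p,   with   (Gamma_p)_{ij} = gamma(|i - j|),
                       (r_p)_i = gamma(i),   i,j = 1..p.
Substitute the sample gammas (Toeplitz matrix and right-hand side of size 1):
  Gamma_p = [[4.8219]]
  r_p     = [3.6887]
With p = 1 this is the single equation gamma(0) phi_1 = gamma(1):
  phi_hat_1 = gamma(1) / gamma(0) = 3.6887 / 4.8219 = 0.7650.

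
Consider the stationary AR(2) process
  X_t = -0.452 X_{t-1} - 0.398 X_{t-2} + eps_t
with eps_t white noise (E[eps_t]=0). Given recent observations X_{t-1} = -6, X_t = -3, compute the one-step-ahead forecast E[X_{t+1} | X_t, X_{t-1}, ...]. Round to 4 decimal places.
E[X_{t+1} \mid \mathcal F_t] = 3.7440

For an AR(p) model X_t = c + sum_i phi_i X_{t-i} + eps_t, the
one-step-ahead conditional mean is
  E[X_{t+1} | X_t, ...] = c + sum_i phi_i X_{t+1-i}.
Substitute known values:
  E[X_{t+1} | ...] = (-0.452) * (-3) + (-0.398) * (-6)
                   = 3.7440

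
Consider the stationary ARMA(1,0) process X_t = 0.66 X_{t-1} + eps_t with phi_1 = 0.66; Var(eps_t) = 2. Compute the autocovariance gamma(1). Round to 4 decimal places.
\gamma(1) = 2.3388

Multiply the model equation by X_{t-k} and take expectations. With theta_0 = psi_0 = 1 and psi_j the MA(infinity) weights, this gives
  gamma(k) - sum_i phi_i gamma(k-i) = c_k,
  c_k = sigma^2 * sum_{j=k..q} theta_j psi_{j-k}   (c_k = 0 for k > q),
using gamma(-m) = gamma(m).
Pure AR (q = 0): c_0 = sigma^2 = 2, c_k = 0 for k >= 1.
Equations for k = 0 and k = 1 (AR order 1):
  gamma(0) = phi_1 gamma(1) + c_0
  gamma(1) = phi_1 gamma(0) + c_1
Substituting the second into the first: gamma(0) (1 - phi_1^2) = c_0 + phi_1 c_1, so
  gamma(0) = c_0 / (1 - phi_1^2) = 2 / (1 - (0.66)^2) = 2 / 0.5644 = 3.543586.
  gamma(1) = phi_1 gamma(0) = (0.66)(3.543586) = 2.338767.
Therefore gamma(1) = 2.3388 (to 4 decimal places).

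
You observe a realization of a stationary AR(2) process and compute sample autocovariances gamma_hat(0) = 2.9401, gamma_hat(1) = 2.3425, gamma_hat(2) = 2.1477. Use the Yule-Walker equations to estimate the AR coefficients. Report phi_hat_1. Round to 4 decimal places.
\hat\phi_{1} = 0.5880

The Yule-Walker equations for an AR(p) process read, in matrix form,
  Gamma_p phi = r_p,   with   (Gamma_p)_{ij} = gamma(|i - j|),
                       (r_p)_i = gamma(i),   i,j = 1..p.
Substitute the sample gammas (Toeplitz matrix and right-hand side of size 2):
  Gamma_p = [[2.9401, 2.3425], [2.3425, 2.9401]]
  r_p     = [2.3425, 2.1477]
Written out:
  2.9401 phi_1 + 2.3425 phi_2 = 2.3425
  2.3425 phi_1 + 2.9401 phi_2 = 2.1477
Solve by Cramer's rule:
  det = gamma(0)^2 - gamma(1)^2 = (2.9401)^2 - (2.3425)^2 = 8.64418801 - 5.48730625 = 3.15688176
  phi_hat_1 = [gamma(1) gamma(0) - gamma(1) gamma(2)] / det = [(2.3425)(2.9401) - (2.3425)(2.1477)] / 3.15688176 = 1.856197 / 3.15688176 = 0.588
  phi_hat_2 = [gamma(0) gamma(2) - gamma(1)^2] / det = [(2.9401)(2.1477) - (2.3425)^2] / 3.15688176 = 0.82714652 / 3.15688176 = 0.262
So phi_hat = [0.5880, 0.2620].
Therefore phi_hat_1 = 0.5880.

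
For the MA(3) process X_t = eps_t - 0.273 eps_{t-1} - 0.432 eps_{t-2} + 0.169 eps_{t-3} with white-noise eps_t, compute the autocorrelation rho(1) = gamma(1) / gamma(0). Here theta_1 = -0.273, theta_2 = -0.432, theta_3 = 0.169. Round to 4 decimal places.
\rho(1) = -0.1768

For an MA(q) process with theta_0 = 1, the autocovariance is
  gamma(k) = sigma^2 * sum_{i=0..q-k} theta_i * theta_{i+k},
and rho(k) = gamma(k) / gamma(0). Sigma^2 cancels.
  numerator   = (1)*(-0.273) + (-0.273)*(-0.432) + (-0.432)*(0.169) = -0.228072.
  denominator = (1)^2 + (-0.273)^2 + (-0.432)^2 + (0.169)^2 = 1.289714.
  rho(1) = -0.228072 / 1.289714 = -0.1768.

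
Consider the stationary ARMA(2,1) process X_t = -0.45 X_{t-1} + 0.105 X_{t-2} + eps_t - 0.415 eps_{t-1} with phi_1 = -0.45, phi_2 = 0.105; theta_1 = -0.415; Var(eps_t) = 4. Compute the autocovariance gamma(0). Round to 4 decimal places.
\gamma(0) = 8.6042

Multiply the model equation by X_{t-k} and take expectations. With theta_0 = psi_0 = 1 and psi_j the MA(infinity) weights, this gives
  gamma(k) - sum_i phi_i gamma(k-i) = c_k,
  c_k = sigma^2 * sum_{j=k..q} theta_j psi_{j-k}   (c_k = 0 for k > q),
using gamma(-m) = gamma(m).
psi-weights needed (psi_j = theta_j + sum_i phi_i psi_{j-i}):
  psi_1 = theta_1 + phi_1 = -0.415 + (-0.45) = -0.865
Right-hand sides:
  c_0 = sigma^2 (1 + theta_1 psi_1) = 4 * (1 + (-0.415)(-0.865)) = 4 * 1.358975 = 5.4359
  c_1 = sigma^2 theta_1 = 4 * (-0.415) = -1.66
  c_2 = 0
Equations for k = 0, 1, 2 (AR order 2, c_2 = 0):
  (E0) gamma(0) = phi_1 gamma(1) + phi_2 gamma(2) + c_0
  (E1) gamma(1) = phi_1 gamma(0) + phi_2 gamma(1) + c_1
  (E2) gamma(2) = phi_1 gamma(1) + phi_2 gamma(0)
From (E1): gamma(1) = A gamma(0) + B with
  A = phi_1 / (1 - phi_2) = -0.45 / 0.895 = -0.502793,   B = c_1 / (1 - phi_2) = -1.66 / 0.895 = -1.854749.
Insert (E2) into (E0): gamma(0) (1 - phi_2^2) = phi_1 (1 + phi_2) gamma(1) + c_0.
  phi_1 (1 + phi_2) = (-0.45)(1.105) = -0.49725,   1 - phi_2^2 = 0.988975.
Replace gamma(1) by A gamma(0) + B and collect gamma(0):
  gamma(0) [0.988975 - (-0.49725)(-0.502793)] = (-0.49725)(-1.854749) + 5.4359
  gamma(0) * 0.738961 = 6.358174
  gamma(0) = 6.358174 / 0.738961 = 8.604207.
Therefore gamma(0) = 8.6042 (to 4 decimal places).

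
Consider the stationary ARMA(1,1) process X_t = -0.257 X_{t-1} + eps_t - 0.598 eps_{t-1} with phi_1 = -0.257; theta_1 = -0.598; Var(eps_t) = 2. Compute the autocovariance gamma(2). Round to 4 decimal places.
\gamma(2) = 0.5429

Multiply the model equation by X_{t-k} and take expectations. With theta_0 = psi_0 = 1 and psi_j the MA(infinity) weights, this gives
  gamma(k) - sum_i phi_i gamma(k-i) = c_k,
  c_k = sigma^2 * sum_{j=k..q} theta_j psi_{j-k}   (c_k = 0 for k > q),
using gamma(-m) = gamma(m).
psi-weights needed (psi_j = theta_j + sum_i phi_i psi_{j-i}):
  psi_1 = theta_1 + phi_1 = -0.598 + (-0.257) = -0.855
Right-hand sides:
  c_0 = sigma^2 (1 + theta_1 psi_1) = 2 * (1 + (-0.598)(-0.855)) = 2 * 1.51129 = 3.02258
  c_1 = sigma^2 theta_1 = 2 * (-0.598) = -1.196
  c_2 = 0
Equations for k = 0 and k = 1 (AR order 1):
  gamma(0) = phi_1 gamma(1) + c_0
  gamma(1) = phi_1 gamma(0) + c_1
Substituting the second into the first: gamma(0) (1 - phi_1^2) = c_0 + phi_1 c_1, so
  gamma(0) = (c_0 + phi_1 c_1) / (1 - phi_1^2) = (3.02258 + (-0.257)(-1.196)) / (1 - (-0.257)^2) = 3.329952 / 0.933951 = 3.565446.
  gamma(1) = phi_1 gamma(0) + c_1 = (-0.257)(3.565446) + (-1.196) = -2.11232.
For k = 2 (> q): gamma(2) = phi_1 gamma(1) = (-0.257)(-2.11232) = 0.542866.
Therefore gamma(2) = 0.5429 (to 4 decimal places).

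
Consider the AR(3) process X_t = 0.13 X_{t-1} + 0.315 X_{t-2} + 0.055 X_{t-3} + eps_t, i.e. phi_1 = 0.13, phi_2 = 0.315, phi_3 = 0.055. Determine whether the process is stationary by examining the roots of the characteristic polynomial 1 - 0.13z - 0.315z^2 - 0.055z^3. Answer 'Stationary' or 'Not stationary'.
\text{Stationary}

The AR(p) characteristic polynomial is P(z) = 1 - 0.13z - 0.315z^2 - 0.055z^3.
Stationarity requires all roots to lie outside the unit circle, i.e. |z| > 1 for every root.
Degree 3: look for a simple real root z0 first, then factor out (1 - z/z0) and solve the remaining quadratic.
Testing z0 = -4: P(-4) = 1 + (-0.13)(-4) + (-0.315)(-4)^2 + (-0.055)(-4)^3
  = 1 + (0.52) + (-5.04) + (3.52) = 0.  So z_0 = -4 is a root, |z_0| = 4.
Divide out the factor (1 + 0.25 z) = (1 - z/z0) (since 1/z0 = -0.25):
  P(z) = (1 + 0.25 z)(1 + (-0.38) z + (-0.22) z^2)
  [check: z-coef -0.38 - (-0.25) = -0.13; z^2-coef -0.22 - (-0.25)(-0.38) = -0.315; z^3-coef -(-0.25)(-0.22) = -0.055.]
Remaining roots from the quadratic factor 1 + (-0.38) z + (-0.22) z^2:
  Set 1 + (-0.38) z + (-0.22) z^2 = 0, i.e. a z^2 + b z + c = 0 with a = -0.22, b = -0.38, c = 1.
  Discriminant D = b^2 - 4ac = (-0.38)^2 - 4*(-0.22)*1 = 0.1444 - (-0.88) = 1.0244.
  D >= 0, so the roots are real: z = (-b +/- sqrt(D)) / (2a) = (0.38 +/- 1.012126) / (-0.44).
    z_1 = (0.38 + 1.012126) / (-0.44) = -3.1639,   |z_1| = 3.1639.
    z_2 = (0.38 - 1.012126) / (-0.44) = 1.4367,   |z_2| = 1.4367.
Moduli of all roots: 4.0000, 3.1639, 1.4367.
All moduli strictly greater than 1? Yes.
Verdict: Stationary.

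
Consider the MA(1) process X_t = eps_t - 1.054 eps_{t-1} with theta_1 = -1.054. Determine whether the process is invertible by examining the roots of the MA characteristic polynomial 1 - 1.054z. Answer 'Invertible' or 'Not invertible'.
\text{Not invertible}

The MA(q) characteristic polynomial is P(z) = 1 - 1.054z.
Invertibility requires all roots to lie outside the unit circle, i.e. |z| > 1 for every root.
This is linear in z: 1 + (-1.054) z = 0  =>  z = -1/(-1.054) = 0.948767,  |z| = 0.948767.
Moduli of all roots: 0.9488.
All moduli strictly greater than 1? No.
Verdict: Not invertible.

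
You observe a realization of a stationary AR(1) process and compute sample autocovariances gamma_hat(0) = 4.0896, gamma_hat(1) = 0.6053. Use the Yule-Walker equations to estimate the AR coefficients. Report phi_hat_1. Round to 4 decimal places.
\hat\phi_{1} = 0.1480

The Yule-Walker equations for an AR(p) process read, in matrix form,
  Gamma_p phi = r_p,   with   (Gamma_p)_{ij} = gamma(|i - j|),
                       (r_p)_i = gamma(i),   i,j = 1..p.
Substitute the sample gammas (Toeplitz matrix and right-hand side of size 1):
  Gamma_p = [[4.0896]]
  r_p     = [0.6053]
With p = 1 this is the single equation gamma(0) phi_1 = gamma(1):
  phi_hat_1 = gamma(1) / gamma(0) = 0.6053 / 4.0896 = 0.1480.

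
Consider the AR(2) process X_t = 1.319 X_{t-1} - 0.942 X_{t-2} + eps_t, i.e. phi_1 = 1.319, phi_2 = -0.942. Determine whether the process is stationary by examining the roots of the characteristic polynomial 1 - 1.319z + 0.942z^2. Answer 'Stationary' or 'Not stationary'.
\text{Stationary}

The AR(p) characteristic polynomial is P(z) = 1 - 1.319z + 0.942z^2.
Stationarity requires all roots to lie outside the unit circle, i.e. |z| > 1 for every root.
Set 1 + (-1.319) z + (0.942) z^2 = 0, i.e. a z^2 + b z + c = 0 with a = 0.942, b = -1.319, c = 1.
Discriminant D = b^2 - 4ac = (-1.319)^2 - 4*(0.942)*1 = 1.739761 - (3.768) = -2.028239.
D < 0, so the roots are the complex-conjugate pair z = (-b +/- i sqrt(-D)) / (2a) = 0.7001 +/- 0.7559i.
For a conjugate pair |z|^2 = z * conj(z) = (product of roots) = c/a = 1/(0.942) = 1.061571, so |z| = sqrt(1.061571) = 1.0303 for both roots.
Moduli of all roots: 1.0303, 1.0303.
All moduli strictly greater than 1? Yes.
Verdict: Stationary.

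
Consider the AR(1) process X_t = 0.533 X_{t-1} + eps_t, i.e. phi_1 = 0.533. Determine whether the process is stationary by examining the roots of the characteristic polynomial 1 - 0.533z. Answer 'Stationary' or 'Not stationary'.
\text{Stationary}

The AR(p) characteristic polynomial is P(z) = 1 - 0.533z.
Stationarity requires all roots to lie outside the unit circle, i.e. |z| > 1 for every root.
This is linear in z: 1 + (-0.533) z = 0  =>  z = -1/(-0.533) = 1.876173,  |z| = 1.876173.
Moduli of all roots: 1.8762.
All moduli strictly greater than 1? Yes.
Verdict: Stationary.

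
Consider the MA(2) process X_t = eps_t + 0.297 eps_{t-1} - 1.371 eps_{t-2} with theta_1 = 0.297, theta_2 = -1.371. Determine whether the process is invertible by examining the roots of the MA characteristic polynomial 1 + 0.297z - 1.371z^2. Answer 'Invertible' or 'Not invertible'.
\text{Not invertible}

The MA(q) characteristic polynomial is P(z) = 1 + 0.297z - 1.371z^2.
Invertibility requires all roots to lie outside the unit circle, i.e. |z| > 1 for every root.
Set 1 + (0.297) z + (-1.371) z^2 = 0, i.e. a z^2 + b z + c = 0 with a = -1.371, b = 0.297, c = 1.
Discriminant D = b^2 - 4ac = (0.297)^2 - 4*(-1.371)*1 = 0.088209 - (-5.484) = 5.572209.
D >= 0, so the roots are real: z = (-b +/- sqrt(D)) / (2a) = (-0.297 +/- 2.360553) / (-2.742).
  z_1 = (-0.297 + 2.360553) / (-2.742) = -0.7526,   |z_1| = 0.7526.
  z_2 = (-0.297 - 2.360553) / (-2.742) = 0.9692,   |z_2| = 0.9692.
Moduli of all roots: 0.7526, 0.9692.
All moduli strictly greater than 1? No.
Verdict: Not invertible.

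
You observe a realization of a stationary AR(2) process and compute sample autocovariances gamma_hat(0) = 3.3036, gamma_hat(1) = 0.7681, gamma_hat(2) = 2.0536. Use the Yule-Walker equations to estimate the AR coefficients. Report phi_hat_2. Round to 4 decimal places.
\hat\phi_{2} = 0.6000

The Yule-Walker equations for an AR(p) process read, in matrix form,
  Gamma_p phi = r_p,   with   (Gamma_p)_{ij} = gamma(|i - j|),
                       (r_p)_i = gamma(i),   i,j = 1..p.
Substitute the sample gammas (Toeplitz matrix and right-hand side of size 2):
  Gamma_p = [[3.3036, 0.7681], [0.7681, 3.3036]]
  r_p     = [0.7681, 2.0536]
Written out:
  3.3036 phi_1 + 0.7681 phi_2 = 0.7681
  0.7681 phi_1 + 3.3036 phi_2 = 2.0536
Solve by Cramer's rule:
  det = gamma(0)^2 - gamma(1)^2 = (3.3036)^2 - (0.7681)^2 = 10.91377296 - 0.58997761 = 10.32379535
  phi_hat_1 = [gamma(1) gamma(0) - gamma(1) gamma(2)] / det = [(0.7681)(3.3036) - (0.7681)(2.0536)] / 10.32379535 = 0.960125 / 10.32379535 = 0.093
  phi_hat_2 = [gamma(0) gamma(2) - gamma(1)^2] / det = [(3.3036)(2.0536) - (0.7681)^2] / 10.32379535 = 6.19429535 / 10.32379535 = 0.6
So phi_hat = [0.0930, 0.6000].
Therefore phi_hat_2 = 0.6000.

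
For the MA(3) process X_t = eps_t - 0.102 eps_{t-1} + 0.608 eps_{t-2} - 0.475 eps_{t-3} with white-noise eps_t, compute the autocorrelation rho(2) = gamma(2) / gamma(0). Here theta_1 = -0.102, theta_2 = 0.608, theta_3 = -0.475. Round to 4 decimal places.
\rho(2) = 0.4088

For an MA(q) process with theta_0 = 1, the autocovariance is
  gamma(k) = sigma^2 * sum_{i=0..q-k} theta_i * theta_{i+k},
and rho(k) = gamma(k) / gamma(0). Sigma^2 cancels.
  numerator   = (1)*(0.608) + (-0.102)*(-0.475) = 0.65645.
  denominator = (1)^2 + (-0.102)^2 + (0.608)^2 + (-0.475)^2 = 1.605693.
  rho(2) = 0.65645 / 1.605693 = 0.4088.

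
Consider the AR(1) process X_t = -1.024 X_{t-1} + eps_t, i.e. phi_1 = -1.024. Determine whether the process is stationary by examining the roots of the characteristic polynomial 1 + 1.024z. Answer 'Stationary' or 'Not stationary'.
\text{Not stationary}

The AR(p) characteristic polynomial is P(z) = 1 + 1.024z.
Stationarity requires all roots to lie outside the unit circle, i.e. |z| > 1 for every root.
This is linear in z: 1 + (1.024) z = 0  =>  z = -1/(1.024) = -0.976562,  |z| = 0.976562.
Moduli of all roots: 0.9766.
All moduli strictly greater than 1? No.
Verdict: Not stationary.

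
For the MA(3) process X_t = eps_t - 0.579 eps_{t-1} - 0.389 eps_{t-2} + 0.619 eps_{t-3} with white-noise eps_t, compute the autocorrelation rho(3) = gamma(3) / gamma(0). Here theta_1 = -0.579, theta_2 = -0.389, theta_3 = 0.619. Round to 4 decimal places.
\rho(3) = 0.3311

For an MA(q) process with theta_0 = 1, the autocovariance is
  gamma(k) = sigma^2 * sum_{i=0..q-k} theta_i * theta_{i+k},
and rho(k) = gamma(k) / gamma(0). Sigma^2 cancels.
  numerator   = (1)*(0.619) = 0.619.
  denominator = (1)^2 + (-0.579)^2 + (-0.389)^2 + (0.619)^2 = 1.869723.
  rho(3) = 0.619 / 1.869723 = 0.3311.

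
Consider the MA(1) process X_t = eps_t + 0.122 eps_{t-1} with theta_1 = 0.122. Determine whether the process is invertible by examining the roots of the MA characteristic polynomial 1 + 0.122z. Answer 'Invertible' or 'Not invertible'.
\text{Invertible}

The MA(q) characteristic polynomial is P(z) = 1 + 0.122z.
Invertibility requires all roots to lie outside the unit circle, i.e. |z| > 1 for every root.
This is linear in z: 1 + (0.122) z = 0  =>  z = -1/(0.122) = -8.196721,  |z| = 8.196721.
Moduli of all roots: 8.1967.
All moduli strictly greater than 1? Yes.
Verdict: Invertible.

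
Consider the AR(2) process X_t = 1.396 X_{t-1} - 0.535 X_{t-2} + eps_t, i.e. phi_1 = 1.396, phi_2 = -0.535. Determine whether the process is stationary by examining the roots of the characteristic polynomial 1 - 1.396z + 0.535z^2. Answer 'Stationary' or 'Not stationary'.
\text{Stationary}

The AR(p) characteristic polynomial is P(z) = 1 - 1.396z + 0.535z^2.
Stationarity requires all roots to lie outside the unit circle, i.e. |z| > 1 for every root.
Set 1 + (-1.396) z + (0.535) z^2 = 0, i.e. a z^2 + b z + c = 0 with a = 0.535, b = -1.396, c = 1.
Discriminant D = b^2 - 4ac = (-1.396)^2 - 4*(0.535)*1 = 1.948816 - (2.14) = -0.191184.
D < 0, so the roots are the complex-conjugate pair z = (-b +/- i sqrt(-D)) / (2a) = 1.3047 +/- 0.4086i.
For a conjugate pair |z|^2 = z * conj(z) = (product of roots) = c/a = 1/(0.535) = 1.869159, so |z| = sqrt(1.869159) = 1.3672 for both roots.
Moduli of all roots: 1.3672, 1.3672.
All moduli strictly greater than 1? Yes.
Verdict: Stationary.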